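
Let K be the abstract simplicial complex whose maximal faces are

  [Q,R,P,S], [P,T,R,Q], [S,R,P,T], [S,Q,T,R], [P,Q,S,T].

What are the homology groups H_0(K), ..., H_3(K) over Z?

K has 5 vertices, 10 edges, 10 triangles, 5 3-simplices.
rank ∂_0 = 0, rank ∂_1 = 4 ⇒ b_0 = 5 − 0 − 4 = 1; all invariant factors of ∂_1 are 1 so no torsion. So H_0 ≅ Z.
rank ∂_1 = 4, rank ∂_2 = 6 ⇒ b_1 = 10 − 4 − 6 = 0; all invariant factors of ∂_2 are 1 so no torsion. So H_1 ≅ 0.
rank ∂_2 = 6, rank ∂_3 = 4 ⇒ b_2 = 10 − 6 − 4 = 0; all invariant factors of ∂_3 are 1 so no torsion. So H_2 ≅ 0.
rank ∂_3 = 4, rank ∂_4 = 0 ⇒ b_3 = 5 − 4 − 0 = 1. So H_3 ≅ Z.

H_0 ≅ Z,  H_1 = 0,  H_2 = 0,  H_3 ≅ Z.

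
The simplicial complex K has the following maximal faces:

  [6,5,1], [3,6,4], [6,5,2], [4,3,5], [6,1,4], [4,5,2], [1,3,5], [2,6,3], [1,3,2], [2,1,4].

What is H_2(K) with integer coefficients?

Order the vertices as 1 < 2 < 3 < 4 < 5 < 6. Listing each simplex with vertices in this order, K has dimension 2 with simplices:

  0-simplices (6): [1], [2], [3], [4], [5], [6]
  1-simplices (15): [1,2], [1,3], [1,4], [1,5], [1,6], [2,3], [2,4], [2,5], [2,6], [3,4], [3,5], [3,6], [4,5], [4,6], [5,6]
  2-simplices (10): [1,2,3], [1,2,4], [1,3,5], [1,4,6], [1,5,6], [2,3,6], [2,4,5], [2,5,6], [3,4,5], [3,4,6]

so the chain groups are C_0 ≅ Z^6, C_1 ≅ Z^15, C_2 ≅ Z^10.

Boundary ∂_1: C_1 → C_0 maps an edge to its endpoints' difference, ∂[p,q] = q − p. For instance
  ∂[1,5] = [5] − [1].
The 6×15 boundary matrix has rank 5 and Smith normal form diag(1,1,1,1,1).

Boundary ∂_2: C_2 → C_1 acts by ∂[p,q,r] = [q,r] − [p,r] + [p,q]. For instance
  ∂[3,4,5] = [4,5] − [3,5] + [3,4],
  ∂[3,4,6] = [4,6] − [3,6] + [3,4].
The 15×10 boundary matrix has rank 10 and Smith normal form diag(1,1,1,1,1,1,1,1,1,2).

Computing H_k = (kernel of ∂_k) / (image of ∂_{k+1}):

  H_2: rank ker ∂_2 − rank ∂_3 = (10 − 10) − 0 = 0, and there is no ∂_3, so H_2 ≅ 0.

(K is a triangulation of the real projective plane RP^2.)

H_2 = 0.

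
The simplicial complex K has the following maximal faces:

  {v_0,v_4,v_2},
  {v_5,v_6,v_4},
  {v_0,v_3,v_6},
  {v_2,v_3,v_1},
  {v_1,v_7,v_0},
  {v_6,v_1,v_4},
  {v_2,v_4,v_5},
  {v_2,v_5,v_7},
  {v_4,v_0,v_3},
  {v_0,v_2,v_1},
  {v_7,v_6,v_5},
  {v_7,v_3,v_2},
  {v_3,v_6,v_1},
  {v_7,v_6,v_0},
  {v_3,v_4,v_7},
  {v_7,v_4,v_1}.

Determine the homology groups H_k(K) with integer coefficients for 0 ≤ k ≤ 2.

We work with the vertex ordering v_0 < v_1 < v_2 < v_3 < v_4 < v_5 < v_6 < v_7. The simplices of K, each written with vertices in increasing order, are:

  0-simplices (8): [v_0], [v_1], [v_2], [v_3], [v_4], [v_5], [v_6], [v_7]
  1-simplices (24): (24 of them)
  2-simplices (16): (16 of them)

Hence C_0 ≅ Z^8, C_1 ≅ Z^24, C_2 ≅ Z^16.

The boundary map ∂_1: C_1 → C_0 sends each edge [p,q] (with p < q) to q − p. For instance
  ∂[v_1,v_3] = [v_3] − [v_1].
As a 8×24 matrix over Z this has rank 7, with invariant factors (1,1,1,1,1,1,1).

∂_2: C_2 → C_1 maps a triangle to the signed sum of its edges. For instance
  ∂[v_2,v_4,v_5] = [v_4,v_5] − [v_2,v_5] + [v_2,v_4],
  ∂[v_2,v_5,v_7] = [v_5,v_7] − [v_2,v_7] + [v_2,v_5].
As a 24×16 matrix over Z this has rank 15, with invariant factors (1,1,1,1,1,1,1,1,1,1,1,1,1,1,1).

From H_k ≅ ker(∂_k) / im(∂_{k+1}) we obtain:

  H_0: rank C_0 − rank ∂_1 = 8 − 7 = 1, and the invariant factors of ∂_1 are all 1, so H_0 = Z.
  H_1: rank ker ∂_1 − rank ∂_2 = (24 − 7) − 15 = 2, and the invariant factors of ∂_2 are all 1, so H_1 = Z^2.
  H_2: rank ker ∂_2 − rank ∂_3 = (16 − 15) − 0 = 1, and there is no ∂_3, so H_2 = Z.

H_0 ≅ Z,  H_1 ≅ Z^2,  H_2 ≅ Z.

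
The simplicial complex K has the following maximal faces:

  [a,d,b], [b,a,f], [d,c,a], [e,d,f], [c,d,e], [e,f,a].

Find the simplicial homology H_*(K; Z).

Order the vertices as a < b < c < d < e < f. Listing each simplex with vertices in this order, K has dimension 2 with simplices:

  0-simplices (6): a, b, c, d, e, f
  1-simplices (12): ab, ac, ad, ae, af, bd, bf, cd, ce, de, df, ef
  2-simplices (6): abd, abf, acd, aef, cde, def

giving chain groups C_0 ≅ Z^6, C_1 ≅ Z^12, C_2 ≅ Z^6.

The boundary map ∂_1: C_1 → C_0 maps an edge to its endpoints' difference, ∂[p,q] = q − p.
The 6×12 boundary matrix has rank 5 and Smith normal form diag(1,1,1,1,1).

∂_2: C_2 → C_1 sends each 2-simplex [p,q,r] to [q,r] − [p,r] + [p,q]. For instance
  ∂abf = bf − af + ab,
  ∂def = ef − df + de.
The 12×6 boundary matrix has rank 6 and Smith normal form diag(1,1,1,1,1,1).

Computing H_k = (kernel of ∂_k) / (image of ∂_{k+1}):

  H_0: rank C_0 − rank ∂_1 = 6 − 5 = 1, and the invariant factors of ∂_1 are all 1, so H_0 ≅ Z.
  H_1: rank ker ∂_1 − rank ∂_2 = (12 − 5) − 6 = 1, and the invariant factors of ∂_2 are all 1, so H_1 ≅ Z.
  H_2: rank ker ∂_2 − rank ∂_3 = (6 − 6) − 0 = 0, and there is no ∂_3, so H_2 ≅ 0.

(K is a triangulation of the cylinder S^1 x I.)

H_0 = Z,  H_1 = Z,  H_2 = 0.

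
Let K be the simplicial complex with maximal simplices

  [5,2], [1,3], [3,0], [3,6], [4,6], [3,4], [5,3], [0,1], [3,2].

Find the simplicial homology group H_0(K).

Order the vertices as 0 < 1 < 2 < 3 < 4 < 5 < 6. Listing each simplex with vertices in this order, K has dimension 1 with simplices:

  0-simplices (7): [0], [1], [2], [3], [4], [5], [6]
  1-simplices (9): [0,1], [0,3], [1,3], [2,3], [2,5], [3,4], [3,5], [3,6], [4,6]

so the chain groups are C_0 ≅ Z^7, C_1 ≅ Z^9.

The boundary map ∂_1: C_1 → C_0 maps an edge to its endpoints' difference, ∂[p,q] = q − p. For instance
  ∂[4,6] = [6] − [4].
As a 7×9 matrix over Z this has rank 6, with invariant factors (1,1,1,1,1,1).

Reading off H_k = ker ∂_k / im ∂_{k+1}:

  H_0: rank C_0 − rank ∂_1 = 7 − 6 = 1, and the invariant factors of ∂_1 are all 1, so H_0 = Z.

H_0 ≅ Z.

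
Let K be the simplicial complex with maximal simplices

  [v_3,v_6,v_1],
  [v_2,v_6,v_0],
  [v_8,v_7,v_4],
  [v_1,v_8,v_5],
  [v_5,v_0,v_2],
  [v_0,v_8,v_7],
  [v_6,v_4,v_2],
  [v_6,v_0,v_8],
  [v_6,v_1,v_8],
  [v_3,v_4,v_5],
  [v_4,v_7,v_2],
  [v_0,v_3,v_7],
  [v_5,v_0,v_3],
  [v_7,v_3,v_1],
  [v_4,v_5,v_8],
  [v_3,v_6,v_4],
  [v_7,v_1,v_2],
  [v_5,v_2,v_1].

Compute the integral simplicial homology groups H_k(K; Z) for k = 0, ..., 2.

Order the vertices as v_0 < v_1 < v_2 < v_3 < v_4 < v_5 < v_6 < v_7 < v_8. Listing each simplex with vertices in this order, K has dimension 2 with simplices:

  0-simplices (9): [v_0], [v_1], [v_2], [v_3], [v_4], [v_5], [v_6], [v_7], [v_8]
  1-simplices (27): (27 of them)
  2-simplices (18): (18 of them)

so the chain groups are C_0 ≅ Z^9, C_1 ≅ Z^27, C_2 ≅ Z^18.

The boundary map ∂_1: C_1 → C_0 is given by ∂[p,q] = [q] − [p]. For instance
  ∂[v_2,v_5] = [v_5] − [v_2].
The resulting 9×27 matrix has rank 8, and its Smith normal form has invariant factors (1,1,1,1,1,1,1,1).

The boundary map ∂_2: C_2 → C_1 maps a triangle to the signed sum of its edges. For instance
  ∂[v_0,v_2,v_5] = [v_2,v_5] − [v_0,v_5] + [v_0,v_2],
  ∂[v_0,v_3,v_7] = [v_3,v_7] − [v_0,v_7] + [v_0,v_3].
The resulting 27×18 matrix has rank 17, and its Smith normal form has invariant factors (1,1,1,1,1,1,1,1,1,1,1,1,1,1,1,1,1).

From H_k ≅ ker(∂_k) / im(∂_{k+1}) we obtain:

  H_0: rank C_0 − rank ∂_1 = 9 − 8 = 1, and the invariant factors of ∂_1 are all 1, so H_0 = Z.
  H_1: rank ker ∂_1 − rank ∂_2 = (27 − 8) − 17 = 2, and the invariant factors of ∂_2 are all 1, so H_1 = Z^2.
  H_2: rank ker ∂_2 − rank ∂_3 = (18 − 17) − 0 = 1, and there is no ∂_3, so H_2 = Z.

H_0 = Z,  H_1 = Z^2,  H_2 = Z.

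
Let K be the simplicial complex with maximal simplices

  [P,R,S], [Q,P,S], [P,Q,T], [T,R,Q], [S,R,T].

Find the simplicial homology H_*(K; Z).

H_0 = Z,  H_1 = Z,  H_2 = 0.

Order the vertices as P < Q < R < S < T. Listing each simplex with vertices in this order, K has dimension 2 with simplices:

  0-simplices (5): P, Q, R, S, T
  1-simplices (10): PQ, PR, PS, PT, QR, QS, QT, RS, RT, ST
  2-simplices (5): PQS, PQT, PRS, QRT, RST

giving chain groups C_0 ≅ Z^5, C_1 ≅ Z^10, C_2 ≅ Z^5.

The boundary map ∂_1: C_1 → C_0 sends each edge [p,q] (with p < q) to q − p. For instance
  ∂RS = S − R.
This gives a 5×10 integer matrix of rank 4; reducing to Smith normal form yields diagonal entries (1,1,1,1).

∂_2: C_2 → C_1 maps a triangle to the signed sum of its edges. For instance
  ∂PRS = RS − PS + PR,
  ∂PQS = QS − PS + PQ.
The 10×5 boundary matrix has rank 5 and Smith normal form diag(1,1,1,1,1).

Now H_k = ker ∂_k / im ∂_{k+1}, so:

  H_0: rank C_0 − rank ∂_1 = 5 − 4 = 1, and the invariant factors of ∂_1 are all 1, so H_0 ≅ Z.
  H_1: rank ker ∂_1 − rank ∂_2 = (10 − 4) − 5 = 1, and the invariant factors of ∂_2 are all 1, so H_1 ≅ Z.
  H_2: rank ker ∂_2 − rank ∂_3 = (5 − 5) − 0 = 0, and there is no ∂_3, so H_2 ≅ 0.

As a check, the Euler characteristic is 5 − 10 + 5 = 0, which agrees with 1 − 1 + 0 = 0.
(K is a triangulation of the Möbius band.)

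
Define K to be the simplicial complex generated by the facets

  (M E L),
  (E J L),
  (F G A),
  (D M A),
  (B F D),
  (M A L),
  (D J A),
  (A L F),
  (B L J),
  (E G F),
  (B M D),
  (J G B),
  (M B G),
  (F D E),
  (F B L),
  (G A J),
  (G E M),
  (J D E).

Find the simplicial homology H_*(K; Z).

H_0 ≅ Z,  H_1 ≅ Z^2,  H_2 ≅ Z.

Take the total order A < B < D < E < F < G < J < L < M on the vertex set. Then K (dimension 2) consists of the simplices:

  0-simplices (9): A, B, D, E, F, G, J, L, M
  1-simplices (27): AD, AF, AG, AJ, AL, AM, BD, BF, BG, BJ, BL, BM, DE, DF, DJ, DM, EF, EG, EJ, EL, EM, FG, FL, GJ, GM, JL, LM
  2-simplices (18): ADJ, ADM, AFG, AFL, AGJ, ALM, BDF, BDM, BFL, BGJ, BGM, BJL, DEF, DEJ, EFG, EGM, EJL, ELM

giving chain groups C_0 ≅ Z^9, C_1 ≅ Z^27, C_2 ≅ Z^18.

Boundary ∂_1: C_1 → C_0 maps an edge to its endpoints' difference, ∂[p,q] = q − p. For instance
  ∂GM = M − G.
This gives a 9×27 integer matrix of rank 8; reducing to Smith normal form yields diagonal entries (1,1,1,1,1,1,1,1).

Boundary ∂_2: C_2 → C_1 sends each 2-simplex [p,q,r] to [q,r] − [p,r] + [p,q]. For instance
  ∂BDF = DF − BF + BD,
  ∂ALM = LM − AM + AL.
The 27×18 boundary matrix has rank 17 and Smith normal form diag(1,1,1,1,1,1,1,1,1,1,1,1,1,1,1,1,1).

Reading off H_k = ker ∂_k / im ∂_{k+1}:

  H_0: rank C_0 − rank ∂_1 = 9 − 8 = 1, and the invariant factors of ∂_1 are all 1, so H_0 = Z.
  H_1: rank ker ∂_1 − rank ∂_2 = (27 − 8) − 17 = 2, and the invariant factors of ∂_2 are all 1, so H_1 = Z^2.
  H_2: rank ker ∂_2 − rank ∂_3 = (18 − 17) − 0 = 1, and there is no ∂_3, so H_2 = Z.

(K is a triangulation of the torus T^2.)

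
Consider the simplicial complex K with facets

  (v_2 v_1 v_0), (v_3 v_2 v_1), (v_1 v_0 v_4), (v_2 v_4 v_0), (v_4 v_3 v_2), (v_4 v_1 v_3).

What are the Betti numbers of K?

b_0 = 1, b_1 = 0, b_2 = 1.

Order the vertices as v_0 < v_1 < v_2 < v_3 < v_4. Listing each simplex with vertices in this order, K has dimension 2 with simplices:

  0-simplices (5): [v_0], [v_1], [v_2], [v_3], [v_4]
  1-simplices (9): [v_0,v_1], [v_0,v_2], [v_0,v_4], [v_1,v_2], [v_1,v_3], [v_1,v_4], [v_2,v_3], [v_2,v_4], [v_3,v_4]
  2-simplices (6): [v_0,v_1,v_2], [v_0,v_1,v_4], [v_0,v_2,v_4], [v_1,v_2,v_3], [v_1,v_3,v_4], [v_2,v_3,v_4]

so the chain groups are C_0 ≅ Z^5, C_1 ≅ Z^9, C_2 ≅ Z^6.

∂_1: C_1 → C_0 maps an edge to its endpoints' difference, ∂[p,q] = q − p.
As a 5×9 matrix over Z this has rank 4, with invariant factors (1,1,1,1).

Boundary ∂_2: C_2 → C_1 maps a triangle to the signed sum of its edges. For instance
  ∂[v_0,v_1,v_2] = [v_1,v_2] − [v_0,v_2] + [v_0,v_1],
  ∂[v_1,v_2,v_3] = [v_2,v_3] − [v_1,v_3] + [v_1,v_2].
The 9×6 boundary matrix has rank 5 and Smith normal form diag(1,1,1,1,1).

Computing H_k = (kernel of ∂_k) / (image of ∂_{k+1}):

  H_0: rank C_0 − rank ∂_1 = 5 − 4 = 1, and the invariant factors of ∂_1 are all 1, so H_0 = Z.
  H_1: rank ker ∂_1 − rank ∂_2 = (9 − 4) − 5 = 0, and the invariant factors of ∂_2 are all 1, so H_1 = 0.
  H_2: rank ker ∂_2 − rank ∂_3 = (6 − 5) − 0 = 1, and there is no ∂_3, so H_2 = Z.

As a check, the Euler characteristic is 5 − 9 + 6 = 2, which agrees with 1 − 0 + 1 = 2.

Hence the Betti numbers are b_0 = 1, b_1 = 0, b_2 = 1.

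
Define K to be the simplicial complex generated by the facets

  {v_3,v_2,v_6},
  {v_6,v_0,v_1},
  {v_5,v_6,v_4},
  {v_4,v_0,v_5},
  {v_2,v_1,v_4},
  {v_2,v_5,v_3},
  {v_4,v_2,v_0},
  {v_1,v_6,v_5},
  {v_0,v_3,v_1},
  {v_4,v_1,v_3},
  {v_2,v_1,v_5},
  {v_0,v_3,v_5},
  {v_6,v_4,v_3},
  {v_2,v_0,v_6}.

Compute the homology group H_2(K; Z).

We work with the vertex ordering v_0 < v_1 < v_2 < v_3 < v_4 < v_5 < v_6. The simplices of K, each written with vertices in increasing order, are:

  0-simplices (7): [v_0], [v_1], [v_2], [v_3], [v_4], [v_5], [v_6]
  1-simplices (21): (21 of them)
  2-simplices (14): (14 of them)

giving chain groups C_0 ≅ Z^7, C_1 ≅ Z^21, C_2 ≅ Z^14.

The boundary map ∂_1: C_1 → C_0 maps an edge to its endpoints' difference, ∂[p,q] = q − p. For instance
  ∂[v_2,v_4] = [v_4] − [v_2].
This gives a 7×21 integer matrix of rank 6; reducing to Smith normal form yields diagonal entries (1,1,1,1,1,1).

∂_2: C_2 → C_1 acts by ∂[p,q,r] = [q,r] − [p,r] + [p,q]. For instance
  ∂[v_1,v_5,v_6] = [v_5,v_6] − [v_1,v_6] + [v_1,v_5],
  ∂[v_2,v_3,v_6] = [v_3,v_6] − [v_2,v_6] + [v_2,v_3].
The resulting 21×14 matrix has rank 13, and its Smith normal form has invariant factors (1,1,1,1,1,1,1,1,1,1,1,1,1).

Computing H_k = (kernel of ∂_k) / (image of ∂_{k+1}):

  H_2: rank ker ∂_2 − rank ∂_3 = (14 − 13) − 0 = 1, and there is no ∂_3, so H_2 ≅ Z.

(K is a triangulation of the torus T^2.)

H_2 ≅ Z.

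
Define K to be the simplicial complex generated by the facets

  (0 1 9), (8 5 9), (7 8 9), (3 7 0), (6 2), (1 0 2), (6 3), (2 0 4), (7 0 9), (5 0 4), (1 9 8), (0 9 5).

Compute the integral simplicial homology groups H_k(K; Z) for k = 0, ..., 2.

H_0 = Z,  H_1 = Z,  H_2 = 0.

Fix the vertex order 0 < 1 < 2 < 3 < 4 < 5 < 6 < 7 < 8 < 9 and write every simplex with vertices in increasing order. Then dim K = 2 and the simplices of K are:

  0-simplices (10): [0], [1], [2], [3], [4], [5], [6], [7], [8], [9]
  1-simplices (20): [0,1], [0,2], [0,3], [0,4], [0,5], [0,7], [0,9], [1,2], [1,8], [1,9], [2,4], [2,6], [3,6], [3,7], [4,5], [5,8], [5,9], [7,8], [7,9], [8,9]
  2-simplices (10): [0,1,2], [0,1,9], [0,2,4], [0,3,7], [0,4,5], [0,5,9], [0,7,9], [1,8,9], [5,8,9], [7,8,9]

Hence C_0 ≅ Z^10, C_1 ≅ Z^20, C_2 ≅ Z^10.

∂_1: C_1 → C_0 maps an edge to its endpoints' difference, ∂[p,q] = q − p.
As a 10×20 matrix over Z this has rank 9, with invariant factors (1,1,1,1,1,1,1,1,1).

Boundary ∂_2: C_2 → C_1 acts by ∂[p,q,r] = [q,r] − [p,r] + [p,q]. For instance
  ∂[0,3,7] = [3,7] − [0,7] + [0,3],
  ∂[0,5,9] = [5,9] − [0,9] + [0,5].
This gives a 20×10 integer matrix of rank 10; reducing to Smith normal form yields diagonal entries (1,1,1,1,1,1,1,1,1,1).

Computing H_k = (kernel of ∂_k) / (image of ∂_{k+1}):

  H_0: rank C_0 − rank ∂_1 = 10 − 9 = 1, and the invariant factors of ∂_1 are all 1, so H_0 = Z.
  H_1: rank ker ∂_1 − rank ∂_2 = (20 − 9) − 10 = 1, and the invariant factors of ∂_2 are all 1, so H_1 = Z.
  H_2: rank ker ∂_2 − rank ∂_3 = (10 − 10) − 0 = 0, and there is no ∂_3, so H_2 = 0.

As a check, the Euler characteristic is 10 − 20 + 10 = 0, which agrees with 1 − 1 + 0 = 0.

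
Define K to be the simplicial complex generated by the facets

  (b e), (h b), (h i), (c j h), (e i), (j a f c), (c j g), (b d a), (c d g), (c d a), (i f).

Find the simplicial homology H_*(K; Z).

K has 10 vertices, 20 edges, 9 triangles, 1 3-simplex.
rank ∂_0 = 0, rank ∂_1 = 9 ⇒ b_0 = 10 − 0 − 9 = 1; all invariant factors of ∂_1 are 1 so no torsion. So H_0 = Z.
rank ∂_1 = 9, rank ∂_2 = 8 ⇒ b_1 = 20 − 9 − 8 = 3; all invariant factors of ∂_2 are 1 so no torsion. So H_1 = Z^3.
rank ∂_2 = 8, rank ∂_3 = 1 ⇒ b_2 = 9 − 8 − 1 = 0; all invariant factors of ∂_3 are 1 so no torsion. So H_2 = 0.
rank ∂_3 = 1, rank ∂_4 = 0 ⇒ b_3 = 1 − 1 − 0 = 0. So H_3 = 0.

H_0 = Z,  H_1 = Z^3,  H_2 = 0,  H_3 = 0.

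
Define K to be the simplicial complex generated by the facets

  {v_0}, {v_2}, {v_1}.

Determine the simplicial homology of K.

H_0 = Z^3.

Take the total order v_0 < v_1 < v_2 on the vertex set. Then K (dimension 0) consists of the simplices:

  0-simplices (3): [v_0], [v_1], [v_2]

Hence C_0 ≅ Z^3.

Computing H_k = (kernel of ∂_k) / (image of ∂_{k+1}):

  H_0: rank C_0 − rank ∂_1 = 3 − 0 = 3, and there is no ∂_1, so H_0 = Z^3.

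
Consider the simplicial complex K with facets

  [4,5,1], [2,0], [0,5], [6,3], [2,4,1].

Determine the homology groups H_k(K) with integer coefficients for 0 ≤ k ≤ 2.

H_0 = Z^2,  H_1 = Z,  H_2 = 0.

Take the total order 0 < 1 < 2 < 3 < 4 < 5 < 6 on the vertex set. Then K (dimension 2) consists of the simplices:

  0-simplices (7): [0], [1], [2], [3], [4], [5], [6]
  1-simplices (8): [0,2], [0,5], [1,2], [1,4], [1,5], [2,4], [3,6], [4,5]
  2-simplices (2): [1,2,4], [1,4,5]

Hence C_0 ≅ Z^7, C_1 ≅ Z^8, C_2 ≅ Z^2.

Boundary ∂_1: C_1 → C_0 is given by ∂[p,q] = [q] − [p]. For instance
  ∂[1,4] = [4] − [1].
As a 7×8 matrix over Z this has rank 5, with invariant factors (1,1,1,1,1).

Boundary ∂_2: C_2 → C_1 maps a triangle to the signed sum of its edges. For instance
  ∂[1,2,4] = [2,4] − [1,4] + [1,2],
  ∂[1,4,5] = [4,5] − [1,5] + [1,4].
This gives a 8×2 integer matrix of rank 2; reducing to Smith normal form yields diagonal entries (1,1).

Reading off H_k = ker ∂_k / im ∂_{k+1}:

  H_0: rank C_0 − rank ∂_1 = 7 − 5 = 2, and the invariant factors of ∂_1 are all 1, so H_0 = Z^2.
  H_1: rank ker ∂_1 − rank ∂_2 = (8 − 5) − 2 = 1, and the invariant factors of ∂_2 are all 1, so H_1 = Z.
  H_2: rank ker ∂_2 − rank ∂_3 = (2 − 2) − 0 = 0, and there is no ∂_3, so H_2 = 0.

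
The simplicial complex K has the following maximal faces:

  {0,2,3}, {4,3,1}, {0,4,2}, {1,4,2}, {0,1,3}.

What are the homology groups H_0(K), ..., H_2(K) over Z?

H_0 = Z,  H_1 = Z,  H_2 = 0.

K has 5 vertices, 10 edges, 5 triangles.
rank ∂_0 = 0, rank ∂_1 = 4 ⇒ b_0 = 5 − 0 − 4 = 1; all invariant factors of ∂_1 are 1 so no torsion. So H_0 ≅ Z.
rank ∂_1 = 4, rank ∂_2 = 5 ⇒ b_1 = 10 − 4 − 5 = 1; all invariant factors of ∂_2 are 1 so no torsion. So H_1 ≅ Z.
rank ∂_2 = 5, rank ∂_3 = 0 ⇒ b_2 = 5 − 5 − 0 = 0. So H_2 ≅ 0.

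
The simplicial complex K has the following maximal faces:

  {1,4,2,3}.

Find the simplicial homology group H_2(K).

H_2 ≅ 0.

K has 4 vertices, 6 edges, 4 triangles, 1 3-simplex.
rank ∂_2 = 3, rank ∂_3 = 1 ⇒ b_2 = 4 − 3 − 1 = 0; all invariant factors of ∂_3 are 1 so no torsion. So H_2 ≅ 0.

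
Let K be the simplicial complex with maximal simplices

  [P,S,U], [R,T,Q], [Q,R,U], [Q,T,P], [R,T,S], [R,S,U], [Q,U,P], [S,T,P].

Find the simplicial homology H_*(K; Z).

Order the vertices as P < Q < R < S < T < U. Listing each simplex with vertices in this order, K has dimension 2 with simplices:

  0-simplices (6): P, Q, R, S, T, U
  1-simplices (12): PQ, PS, PT, PU, QR, QT, QU, RS, RT, RU, ST, SU
  2-simplices (8): PQT, PQU, PST, PSU, QRT, QRU, RST, RSU

giving chain groups C_0 ≅ Z^6, C_1 ≅ Z^12, C_2 ≅ Z^8.

Boundary ∂_1: C_1 → C_0 is given by ∂[p,q] = [q] − [p]. For instance
  ∂RS = S − R.
This gives a 6×12 integer matrix of rank 5; reducing to Smith normal form yields diagonal entries (1,1,1,1,1).

∂_2: C_2 → C_1 acts by ∂[p,q,r] = [q,r] − [p,r] + [p,q]. For instance
  ∂QRT = RT − QT + QR,
  ∂PSU = SU − PU + PS.
This gives a 12×8 integer matrix of rank 7; reducing to Smith normal form yields diagonal entries (1,1,1,1,1,1,1).

From H_k ≅ ker(∂_k) / im(∂_{k+1}) we obtain:

  H_0: rank C_0 − rank ∂_1 = 6 − 5 = 1, and the invariant factors of ∂_1 are all 1, so H_0 = Z.
  H_1: rank ker ∂_1 − rank ∂_2 = (12 − 5) − 7 = 0, and the invariant factors of ∂_2 are all 1, so H_1 = 0.
  H_2: rank ker ∂_2 − rank ∂_3 = (8 − 7) − 0 = 1, and there is no ∂_3, so H_2 = Z.

H_0 ≅ Z,  H_1 = 0,  H_2 ≅ Z.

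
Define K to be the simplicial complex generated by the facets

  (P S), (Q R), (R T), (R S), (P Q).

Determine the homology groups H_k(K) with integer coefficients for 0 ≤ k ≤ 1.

Take the total order P < Q < R < S < T on the vertex set. Then K (dimension 1) consists of the simplices:

  0-simplices (5): P, Q, R, S, T
  1-simplices (5): PQ, PS, QR, RS, RT

giving chain groups C_0 ≅ Z^5, C_1 ≅ Z^5.

∂_1: C_1 → C_0 maps an edge to its endpoints' difference, ∂[p,q] = q − p. For instance
  ∂RT = T − R.
This gives a 5×5 integer matrix of rank 4; reducing to Smith normal form yields diagonal entries (1,1,1,1).

From H_k ≅ ker(∂_k) / im(∂_{k+1}) we obtain:

  H_0: rank C_0 − rank ∂_1 = 5 − 4 = 1, and the invariant factors of ∂_1 are all 1, so H_0 ≅ Z.
  H_1: rank ker ∂_1 − rank ∂_2 = (5 − 4) − 0 = 1, and there is no ∂_2, so H_1 ≅ Z.

As a check, the Euler characteristic is 5 − 5 = 0, which agrees with 1 − 1 = 0.

H_0 = Z,  H_1 = Z.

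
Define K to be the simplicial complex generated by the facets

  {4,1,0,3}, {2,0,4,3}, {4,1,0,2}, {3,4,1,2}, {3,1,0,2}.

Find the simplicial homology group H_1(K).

Order the vertices as 0 < 1 < 2 < 3 < 4. Listing each simplex with vertices in this order, K has dimension 3 with simplices:

  0-simplices (5): [0], [1], [2], [3], [4]
  1-simplices (10): [0,1], [0,2], [0,3], [0,4], [1,2], [1,3], [1,4], [2,3], [2,4], [3,4]
  2-simplices (10): [0,1,2], [0,1,3], [0,1,4], [0,2,3], [0,2,4], [0,3,4], [1,2,3], [1,2,4], [1,3,4], [2,3,4]
  3-simplices (5): [0,1,2,3], [0,1,2,4], [0,1,3,4], [0,2,3,4], [1,2,3,4]

so the chain groups are C_0 ≅ Z^5, C_1 ≅ Z^10, C_2 ≅ Z^10, C_3 ≅ Z^5.

The boundary map ∂_1: C_1 → C_0 maps an edge to its endpoints' difference, ∂[p,q] = q − p.
The 5×10 boundary matrix has rank 4 and Smith normal form diag(1,1,1,1).

∂_2: C_2 → C_1 sends each 2-simplex [p,q,r] to [q,r] − [p,r] + [p,q]. For instance
  ∂[0,2,4] = [2,4] − [0,4] + [0,2],
  ∂[1,2,3] = [2,3] − [1,3] + [1,2].
This gives a 10×10 integer matrix of rank 6; reducing to Smith normal form yields diagonal entries (1,1,1,1,1,1).

The boundary map ∂_3: C_3 → C_2 sends each 3-simplex σ to the alternating sum Σ_i (−1)^i (σ with its i-th vertex removed). For instance
  ∂[0,1,3,4] = [1,3,4] − [0,3,4] + [0,1,4] − [0,1,3],
  ∂[0,1,2,3] = [1,2,3] − [0,2,3] + [0,1,3] − [0,1,2].
As a 10×5 matrix over Z this has rank 4, with invariant factors (1,1,1,1).

Computing H_k = (kernel of ∂_k) / (image of ∂_{k+1}):

  H_1: rank ker ∂_1 − rank ∂_2 = (10 − 4) − 6 = 0, and the invariant factors of ∂_2 are all 1, so H_1 ≅ 0.

(K is a triangulation of the 3-sphere S^3.)

H_1 ≅ 0.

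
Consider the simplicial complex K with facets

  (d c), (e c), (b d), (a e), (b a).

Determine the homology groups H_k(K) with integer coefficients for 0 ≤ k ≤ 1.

Take the total order a < b < c < d < e on the vertex set. Then K (dimension 1) consists of the simplices:

  0-simplices (5): a, b, c, d, e
  1-simplices (5): ab, ae, bd, cd, ce

so the chain groups are C_0 ≅ Z^5, C_1 ≅ Z^5.

Boundary ∂_1: C_1 → C_0 maps an edge to its endpoints' difference, ∂[p,q] = q − p. For instance
  ∂ae = e − a.
The 5×5 boundary matrix has rank 4 and Smith normal form diag(1,1,1,1).

Computing H_k = (kernel of ∂_k) / (image of ∂_{k+1}):

  H_0: rank C_0 − rank ∂_1 = 5 − 4 = 1, and the invariant factors of ∂_1 are all 1, so H_0 = Z.
  H_1: rank ker ∂_1 − rank ∂_2 = (5 − 4) − 0 = 1, and there is no ∂_2, so H_1 = Z.

As a check, the Euler characteristic is 5 − 5 = 0, which agrees with 1 − 1 = 0.

H_0 ≅ Z,  H_1 ≅ Z.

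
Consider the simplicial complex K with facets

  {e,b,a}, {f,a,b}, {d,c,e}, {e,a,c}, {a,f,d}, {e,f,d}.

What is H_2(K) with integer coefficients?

Take the total order a < b < c < d < e < f on the vertex set. Then K (dimension 2) consists of the simplices:

  0-simplices (6): a, b, c, d, e, f
  1-simplices (12): ab, ac, ad, ae, af, be, bf, cd, ce, de, df, ef
  2-simplices (6): abe, abf, ace, adf, cde, def

Hence C_0 ≅ Z^6, C_1 ≅ Z^12, C_2 ≅ Z^6.

The boundary map ∂_1: C_1 → C_0 maps an edge to its endpoints' difference, ∂[p,q] = q − p. For instance
  ∂ce = e − c.
The resulting 6×12 matrix has rank 5, and its Smith normal form has invariant factors (1,1,1,1,1).

Boundary ∂_2: C_2 → C_1 acts by ∂[p,q,r] = [q,r] − [p,r] + [p,q]. For instance
  ∂abe = be − ae + ab,
  ∂abf = bf − af + ab.
This gives a 12×6 integer matrix of rank 6; reducing to Smith normal form yields diagonal entries (1,1,1,1,1,1).

Now H_k = ker ∂_k / im ∂_{k+1}, so:

  H_2: rank ker ∂_2 − rank ∂_3 = (6 − 6) − 0 = 0, and there is no ∂_3, so H_2 ≅ 0.

H_2 = 0.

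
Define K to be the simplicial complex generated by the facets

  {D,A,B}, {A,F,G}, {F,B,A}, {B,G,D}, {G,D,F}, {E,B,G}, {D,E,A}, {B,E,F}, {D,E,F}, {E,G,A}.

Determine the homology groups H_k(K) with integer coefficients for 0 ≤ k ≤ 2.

H_0 = Z,  H_1 = Z/2,  H_2 = 0.

Order the vertices as A < B < D < E < F < G. Listing each simplex with vertices in this order, K has dimension 2 with simplices:

  0-simplices (6): A, B, D, E, F, G
  1-simplices (15): AB, AD, AE, AF, AG, BD, BE, BF, BG, DE, DF, DG, EF, EG, FG
  2-simplices (10): ABD, ABF, ADE, AEG, AFG, BDG, BEF, BEG, DEF, DFG

so the chain groups are C_0 ≅ Z^6, C_1 ≅ Z^15, C_2 ≅ Z^10.

Boundary ∂_1: C_1 → C_0 sends each edge [p,q] (with p < q) to q − p. For instance
  ∂BE = E − B.
This gives a 6×15 integer matrix of rank 5; reducing to Smith normal form yields diagonal entries (1,1,1,1,1).

∂_2: C_2 → C_1 sends each 2-simplex [p,q,r] to [q,r] − [p,r] + [p,q]. For instance
  ∂ADE = DE − AE + AD,
  ∂ABF = BF − AF + AB.
The resulting 15×10 matrix has rank 10, and its Smith normal form has invariant factors (1,1,1,1,1,1,1,1,1,2).

Computing H_k = (kernel of ∂_k) / (image of ∂_{k+1}):

  H_0: rank C_0 − rank ∂_1 = 6 − 5 = 1, and the invariant factors of ∂_1 are all 1, so H_0 ≅ Z.
  H_1: rank ker ∂_1 − rank ∂_2 = (15 − 5) − 10 = 0, and ∂_2 has invariant factor 2 > 1, so H_1 ≅ Z/2.
  H_2: rank ker ∂_2 − rank ∂_3 = (10 − 10) − 0 = 0, and there is no ∂_3, so H_2 ≅ 0.

(K is a triangulation of the real projective plane RP^2.)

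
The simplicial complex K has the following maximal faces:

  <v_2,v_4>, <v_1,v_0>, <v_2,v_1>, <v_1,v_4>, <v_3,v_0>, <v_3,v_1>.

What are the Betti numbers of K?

Fix the vertex order v_0 < v_1 < v_2 < v_3 < v_4 and write every simplex with vertices in increasing order. Then dim K = 1 and the simplices of K are:

  0-simplices (5): [v_0], [v_1], [v_2], [v_3], [v_4]
  1-simplices (6): [v_0,v_1], [v_0,v_3], [v_1,v_2], [v_1,v_3], [v_1,v_4], [v_2,v_4]

so the chain groups are C_0 ≅ Z^5, C_1 ≅ Z^6.

∂_1: C_1 → C_0 sends each edge [p,q] (with p < q) to q − p.
The 5×6 boundary matrix has rank 4 and Smith normal form diag(1,1,1,1).

From H_k ≅ ker(∂_k) / im(∂_{k+1}) we obtain:

  H_0: rank C_0 − rank ∂_1 = 5 − 4 = 1, and the invariant factors of ∂_1 are all 1, so H_0 ≅ Z.
  H_1: rank ker ∂_1 − rank ∂_2 = (6 − 4) − 0 = 2, and there is no ∂_2, so H_1 ≅ Z^2.

Hence the Betti numbers are b_0 = 1, b_1 = 2.

b_0 = 1, b_1 = 2.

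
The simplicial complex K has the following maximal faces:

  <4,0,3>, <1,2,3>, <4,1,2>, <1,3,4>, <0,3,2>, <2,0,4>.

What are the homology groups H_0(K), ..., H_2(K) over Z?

We work with the vertex ordering 0 < 1 < 2 < 3 < 4. The simplices of K, each written with vertices in increasing order, are:

  0-simplices (5): [0], [1], [2], [3], [4]
  1-simplices (9): [0,2], [0,3], [0,4], [1,2], [1,3], [1,4], [2,3], [2,4], [3,4]
  2-simplices (6): [0,2,3], [0,2,4], [0,3,4], [1,2,3], [1,2,4], [1,3,4]

so the chain groups are C_0 ≅ Z^5, C_1 ≅ Z^9, C_2 ≅ Z^6.

∂_1: C_1 → C_0 is given by ∂[p,q] = [q] − [p]. For instance
  ∂[0,3] = [3] − [0].
As a 5×9 matrix over Z this has rank 4, with invariant factors (1,1,1,1).

∂_2: C_2 → C_1 maps a triangle to the signed sum of its edges. For instance
  ∂[1,2,3] = [2,3] − [1,3] + [1,2],
  ∂[1,3,4] = [3,4] − [1,4] + [1,3].
As a 9×6 matrix over Z this has rank 5, with invariant factors (1,1,1,1,1).

Now H_k = ker ∂_k / im ∂_{k+1}, so:

  H_0: rank C_0 − rank ∂_1 = 5 − 4 = 1, and the invariant factors of ∂_1 are all 1, so H_0 ≅ Z.
  H_1: rank ker ∂_1 − rank ∂_2 = (9 − 4) − 5 = 0, and the invariant factors of ∂_2 are all 1, so H_1 ≅ 0.
  H_2: rank ker ∂_2 − rank ∂_3 = (6 − 5) − 0 = 1, and there is no ∂_3, so H_2 ≅ Z.

(K is a triangulation of the 2-sphere S^2.)

H_0 = Z,  H_1 = 0,  H_2 = Z.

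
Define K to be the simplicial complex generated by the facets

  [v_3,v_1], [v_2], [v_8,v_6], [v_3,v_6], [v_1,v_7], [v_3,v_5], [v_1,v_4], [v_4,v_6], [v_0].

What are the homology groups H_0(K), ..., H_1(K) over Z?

Take the total order v_0 < v_1 < v_2 < v_3 < v_4 < v_5 < v_6 < v_7 < v_8 on the vertex set. Then K (dimension 1) consists of the simplices:

  0-simplices (9): [v_0], [v_1], [v_2], [v_3], [v_4], [v_5], [v_6], [v_7], [v_8]
  1-simplices (7): [v_1,v_3], [v_1,v_4], [v_1,v_7], [v_3,v_5], [v_3,v_6], [v_4,v_6], [v_6,v_8]

so the chain groups are C_0 ≅ Z^9, C_1 ≅ Z^7.

∂_1: C_1 → C_0 maps an edge to its endpoints' difference, ∂[p,q] = q − p. For instance
  ∂[v_6,v_8] = [v_8] − [v_6].
As a 9×7 matrix over Z this has rank 6, with invariant factors (1,1,1,1,1,1).

Reading off H_k = ker ∂_k / im ∂_{k+1}:

  H_0: rank C_0 − rank ∂_1 = 9 − 6 = 3, and the invariant factors of ∂_1 are all 1, so H_0 ≅ Z^3.
  H_1: rank ker ∂_1 − rank ∂_2 = (7 − 6) − 0 = 1, and there is no ∂_2, so H_1 ≅ Z.

H_0 = Z^3,  H_1 = Z.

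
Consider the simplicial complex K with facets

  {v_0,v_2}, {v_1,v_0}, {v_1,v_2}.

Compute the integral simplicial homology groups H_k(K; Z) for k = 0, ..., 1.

H_0 ≅ Z,  H_1 ≅ Z.

Fix the vertex order v_0 < v_1 < v_2 and write every simplex with vertices in increasing order. Then dim K = 1 and the simplices of K are:

  0-simplices (3): [v_0], [v_1], [v_2]
  1-simplices (3): [v_0,v_1], [v_0,v_2], [v_1,v_2]

giving chain groups C_0 ≅ Z^3, C_1 ≅ Z^3.

∂_1: C_1 → C_0 is given by ∂[p,q] = [q] − [p]. For instance
  ∂[v_1,v_2] = [v_2] − [v_1].
This gives a 3×3 integer matrix of rank 2; reducing to Smith normal form yields diagonal entries (1,1).

Reading off H_k = ker ∂_k / im ∂_{k+1}:

  H_0: rank C_0 − rank ∂_1 = 3 − 2 = 1, and the invariant factors of ∂_1 are all 1, so H_0 ≅ Z.
  H_1: rank ker ∂_1 − rank ∂_2 = (3 − 2) − 0 = 1, and there is no ∂_2, so H_1 ≅ Z.

(K is a triangulation of the circle S^1.)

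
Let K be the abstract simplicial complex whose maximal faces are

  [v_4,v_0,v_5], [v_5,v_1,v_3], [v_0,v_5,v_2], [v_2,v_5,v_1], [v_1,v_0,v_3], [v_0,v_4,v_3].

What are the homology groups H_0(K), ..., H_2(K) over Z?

Order the vertices as v_0 < v_1 < v_2 < v_3 < v_4 < v_5. Listing each simplex with vertices in this order, K has dimension 2 with simplices:

  0-simplices (6): [v_0], [v_1], [v_2], [v_3], [v_4], [v_5]
  1-simplices (12): [v_0,v_1], [v_0,v_2], [v_0,v_3], [v_0,v_4], [v_0,v_5], [v_1,v_2], [v_1,v_3], [v_1,v_5], [v_2,v_5], [v_3,v_4], [v_3,v_5], [v_4,v_5]
  2-simplices (6): [v_0,v_1,v_3], [v_0,v_2,v_5], [v_0,v_3,v_4], [v_0,v_4,v_5], [v_1,v_2,v_5], [v_1,v_3,v_5]

giving chain groups C_0 ≅ Z^6, C_1 ≅ Z^12, C_2 ≅ Z^6.

The boundary map ∂_1: C_1 → C_0 is given by ∂[p,q] = [q] − [p]. For instance
  ∂[v_3,v_4] = [v_4] − [v_3].
This gives a 6×12 integer matrix of rank 5; reducing to Smith normal form yields diagonal entries (1,1,1,1,1).

∂_2: C_2 → C_1 acts by ∂[p,q,r] = [q,r] − [p,r] + [p,q]. For instance
  ∂[v_1,v_3,v_5] = [v_3,v_5] − [v_1,v_5] + [v_1,v_3],
  ∂[v_0,v_1,v_3] = [v_1,v_3] − [v_0,v_3] + [v_0,v_1].
As a 12×6 matrix over Z this has rank 6, with invariant factors (1,1,1,1,1,1).

From H_k ≅ ker(∂_k) / im(∂_{k+1}) we obtain:

  H_0: rank C_0 − rank ∂_1 = 6 − 5 = 1, and the invariant factors of ∂_1 are all 1, so H_0 ≅ Z.
  H_1: rank ker ∂_1 − rank ∂_2 = (12 − 5) − 6 = 1, and the invariant factors of ∂_2 are all 1, so H_1 ≅ Z.
  H_2: rank ker ∂_2 − rank ∂_3 = (6 − 6) − 0 = 0, and there is no ∂_3, so H_2 ≅ 0.

As a check, the Euler characteristic is 6 − 12 + 6 = 0, which agrees with 1 − 1 + 0 = 0.

H_0 = Z,  H_1 = Z,  H_2 = 0.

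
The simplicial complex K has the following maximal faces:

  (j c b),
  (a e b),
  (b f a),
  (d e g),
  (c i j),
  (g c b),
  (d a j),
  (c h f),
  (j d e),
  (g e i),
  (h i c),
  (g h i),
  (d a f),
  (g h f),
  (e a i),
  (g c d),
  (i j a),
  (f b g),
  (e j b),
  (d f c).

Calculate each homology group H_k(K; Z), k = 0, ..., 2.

H_0 ≅ Z,  H_1 ≅ Z ⊕ Z/2Z,  H_2 = 0.

Take the total order a < b < c < d < e < f < g < h < i < j on the vertex set. Then K (dimension 2) consists of the simplices:

  0-simplices (10): a, b, c, d, e, f, g, h, i, j
  1-simplices (30): ab, ad, ae, af, ai, aj, bc, be, bf, bg, bj, cd, cf, cg, ch, ci, cj, de, df, dg, dj, eg, ei, ej, fg, fh, gh, gi, hi, ij
  2-simplices (20): abe, abf, adf, adj, aei, aij, bcg, bcj, bej, bfg, cdf, cdg, cfh, chi, cij, deg, dej, egi, fgh, ghi

giving chain groups C_0 ≅ Z^10, C_1 ≅ Z^30, C_2 ≅ Z^20.

Boundary ∂_1: C_1 → C_0 sends each edge [p,q] (with p < q) to q − p. For instance
  ∂bj = j − b.
The resulting 10×30 matrix has rank 9, and its Smith normal form has invariant factors (1,1,1,1,1,1,1,1,1).

The boundary map ∂_2: C_2 → C_1 sends each 2-simplex [p,q,r] to [q,r] − [p,r] + [p,q]. For instance
  ∂bej = ej − bj + be,
  ∂dej = ej − dj + de.
This gives a 30×20 integer matrix of rank 20; reducing to Smith normal form yields diagonal entries (1,1,1,1,1,1,1,1,1,1,1,1,1,1,1,1,1,1,1,2).

Reading off H_k = ker ∂_k / im ∂_{k+1}:

  H_0: rank C_0 − rank ∂_1 = 10 − 9 = 1, and the invariant factors of ∂_1 are all 1, so H_0 ≅ Z.
  H_1: rank ker ∂_1 − rank ∂_2 = (30 − 9) − 20 = 1, and ∂_2 has invariant factor 2 > 1, so H_1 ≅ Z ⊕ Z/2Z.
  H_2: rank ker ∂_2 − rank ∂_3 = (20 − 20) − 0 = 0, and there is no ∂_3, so H_2 ≅ 0.

As a check, the Euler characteristic is 10 − 30 + 20 = 0, which agrees with 1 − 1 + 0 = 0.
(K is a triangulation of the Klein bottle.)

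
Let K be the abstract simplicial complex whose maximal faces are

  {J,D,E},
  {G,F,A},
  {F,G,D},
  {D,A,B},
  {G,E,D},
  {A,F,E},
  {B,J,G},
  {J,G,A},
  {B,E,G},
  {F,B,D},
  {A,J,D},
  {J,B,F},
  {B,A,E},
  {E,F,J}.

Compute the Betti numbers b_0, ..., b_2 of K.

Take the total order A < B < D < E < F < G < J on the vertex set. Then K (dimension 2) consists of the simplices:

  0-simplices (7): A, B, D, E, F, G, J
  1-simplices (21): AB, AD, AE, AF, AG, AJ, BD, BE, BF, BG, BJ, DE, DF, DG, DJ, EF, EG, EJ, FG, FJ, GJ
  2-simplices (14): ABD, ABE, ADJ, AEF, AFG, AGJ, BDF, BEG, BFJ, BGJ, DEG, DEJ, DFG, EFJ

giving chain groups C_0 ≅ Z^7, C_1 ≅ Z^21, C_2 ≅ Z^14.

∂_1: C_1 → C_0 is given by ∂[p,q] = [q] − [p].
As a 7×21 matrix over Z this has rank 6, with invariant factors (1,1,1,1,1,1).

Boundary ∂_2: C_2 → C_1 maps a triangle to the signed sum of its edges. For instance
  ∂DFG = FG − DG + DF,
  ∂BDF = DF − BF + BD.
The resulting 21×14 matrix has rank 13, and its Smith normal form has invariant factors (1,1,1,1,1,1,1,1,1,1,1,1,1).

Reading off H_k = ker ∂_k / im ∂_{k+1}:

  H_0: rank C_0 − rank ∂_1 = 7 − 6 = 1, and the invariant factors of ∂_1 are all 1, so H_0 ≅ Z.
  H_1: rank ker ∂_1 − rank ∂_2 = (21 − 6) − 13 = 2, and the invariant factors of ∂_2 are all 1, so H_1 ≅ Z^2.
  H_2: rank ker ∂_2 − rank ∂_3 = (14 − 13) − 0 = 1, and there is no ∂_3, so H_2 ≅ Z.

Hence the Betti numbers are b_0 = 1, b_1 = 2, b_2 = 1.

b_0 = 1, b_1 = 2, b_2 = 1.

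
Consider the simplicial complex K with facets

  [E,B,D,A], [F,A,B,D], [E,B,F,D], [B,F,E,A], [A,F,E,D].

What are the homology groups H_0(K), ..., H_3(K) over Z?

H_0 ≅ Z,  H_1 = 0,  H_2 = 0,  H_3 ≅ Z.

K has 5 vertices, 10 edges, 10 triangles, 5 3-simplices.
rank ∂_0 = 0, rank ∂_1 = 4 ⇒ b_0 = 5 − 0 − 4 = 1; all invariant factors of ∂_1 are 1 so no torsion. So H_0 ≅ Z.
rank ∂_1 = 4, rank ∂_2 = 6 ⇒ b_1 = 10 − 4 − 6 = 0; all invariant factors of ∂_2 are 1 so no torsion. So H_1 ≅ 0.
rank ∂_2 = 6, rank ∂_3 = 4 ⇒ b_2 = 10 − 6 − 4 = 0; all invariant factors of ∂_3 are 1 so no torsion. So H_2 ≅ 0.
rank ∂_3 = 4, rank ∂_4 = 0 ⇒ b_3 = 5 − 4 − 0 = 1. So H_3 ≅ Z.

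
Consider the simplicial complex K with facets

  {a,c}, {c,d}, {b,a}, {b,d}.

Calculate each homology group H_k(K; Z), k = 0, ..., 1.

Order the vertices as a < b < c < d. Listing each simplex with vertices in this order, K has dimension 1 with simplices:

  0-simplices (4): a, b, c, d
  1-simplices (4): ab, ac, bd, cd

Hence C_0 ≅ Z^4, C_1 ≅ Z^4.

The boundary map ∂_1: C_1 → C_0 maps an edge to its endpoints' difference, ∂[p,q] = q − p.
As a 4×4 matrix over Z this has rank 3, with invariant factors (1,1,1).

Reading off H_k = ker ∂_k / im ∂_{k+1}:

  H_0: rank C_0 − rank ∂_1 = 4 − 3 = 1, and the invariant factors of ∂_1 are all 1, so H_0 = Z.
  H_1: rank ker ∂_1 − rank ∂_2 = (4 − 3) − 0 = 1, and there is no ∂_2, so H_1 = Z.

H_0 ≅ Z,  H_1 ≅ Z.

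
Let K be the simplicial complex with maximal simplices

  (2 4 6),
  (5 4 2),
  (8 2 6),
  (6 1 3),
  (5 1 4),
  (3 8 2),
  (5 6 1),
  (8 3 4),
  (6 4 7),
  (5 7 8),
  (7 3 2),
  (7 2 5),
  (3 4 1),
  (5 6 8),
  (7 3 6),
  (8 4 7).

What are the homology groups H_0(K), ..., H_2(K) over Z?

H_0 = Z,  H_1 = Z^2,  H_2 = Z.

Fix the vertex order 1 < 2 < 3 < 4 < 5 < 6 < 7 < 8 and write every simplex with vertices in increasing order. Then dim K = 2 and the simplices of K are:

  0-simplices (8): [1], [2], [3], [4], [5], [6], [7], [8]
  1-simplices (24): (24 of them)
  2-simplices (16): [1,3,4], [1,3,6], [1,4,5], [1,5,6], [2,3,7], [2,3,8], [2,4,5], [2,4,6], [2,5,7], [2,6,8], [3,4,8], [3,6,7], [4,6,7], [4,7,8], [5,6,8], [5,7,8]

Hence C_0 ≅ Z^8, C_1 ≅ Z^24, C_2 ≅ Z^16.

Boundary ∂_1: C_1 → C_0 is given by ∂[p,q] = [q] − [p]. For instance
  ∂[3,7] = [7] − [3].
This gives a 8×24 integer matrix of rank 7; reducing to Smith normal form yields diagonal entries (1,1,1,1,1,1,1).

The boundary map ∂_2: C_2 → C_1 maps a triangle to the signed sum of its edges. For instance
  ∂[4,6,7] = [6,7] − [4,7] + [4,6],
  ∂[1,5,6] = [5,6] − [1,6] + [1,5].
The 24×16 boundary matrix has rank 15 and Smith normal form diag(1,1,1,1,1,1,1,1,1,1,1,1,1,1,1).

Now H_k = ker ∂_k / im ∂_{k+1}, so:

  H_0: rank C_0 − rank ∂_1 = 8 − 7 = 1, and the invariant factors of ∂_1 are all 1, so H_0 ≅ Z.
  H_1: rank ker ∂_1 − rank ∂_2 = (24 − 7) − 15 = 2, and the invariant factors of ∂_2 are all 1, so H_1 ≅ Z^2.
  H_2: rank ker ∂_2 − rank ∂_3 = (16 − 15) − 0 = 1, and there is no ∂_3, so H_2 ≅ Z.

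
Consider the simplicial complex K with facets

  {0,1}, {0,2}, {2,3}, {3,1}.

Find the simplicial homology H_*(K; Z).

Fix the vertex order 0 < 1 < 2 < 3 and write every simplex with vertices in increasing order. Then dim K = 1 and the simplices of K are:

  0-simplices (4): [0], [1], [2], [3]
  1-simplices (4): [0,1], [0,2], [1,3], [2,3]

so the chain groups are C_0 ≅ Z^4, C_1 ≅ Z^4.

The boundary map ∂_1: C_1 → C_0 sends each edge [p,q] (with p < q) to q − p.
The resulting 4×4 matrix has rank 3, and its Smith normal form has invariant factors (1,1,1).

From H_k ≅ ker(∂_k) / im(∂_{k+1}) we obtain:

  H_0: rank C_0 − rank ∂_1 = 4 − 3 = 1, and the invariant factors of ∂_1 are all 1, so H_0 ≅ Z.
  H_1: rank ker ∂_1 − rank ∂_2 = (4 − 3) − 0 = 1, and there is no ∂_2, so H_1 ≅ Z.

As a check, the Euler characteristic is 4 − 4 = 0, which agrees with 1 − 1 = 0.

H_0 = Z,  H_1 = Z.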